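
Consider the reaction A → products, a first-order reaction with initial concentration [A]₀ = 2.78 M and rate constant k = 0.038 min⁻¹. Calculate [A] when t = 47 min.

0.466 M

Step 1: For a first-order reaction: [A] = [A]₀ × e^(-kt)
Step 2: [A] = 2.78 × e^(-0.038 × 47)
Step 3: [A] = 2.78 × e^(-1.786)
Step 4: [A] = 2.78 × 0.167629 = 0.466 M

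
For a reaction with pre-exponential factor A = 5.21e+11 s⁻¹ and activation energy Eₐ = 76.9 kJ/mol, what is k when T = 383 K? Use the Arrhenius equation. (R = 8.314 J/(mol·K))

1.69e+01 s⁻¹

Step 1: Use the Arrhenius equation: k = A × exp(-Eₐ/RT)
Step 2: Convert Eₐ to J/mol: 76.9 kJ/mol = 76900 J/mol
Step 3: Calculate the exponent: -Eₐ/(RT) = -76900/(8.314 × 383) = -24.15002
Step 4: k = 5.21e+11 × exp(-24.15002)
Step 5: k = 5.21e+11 × 3.24922e-11 = 1.6928e+01 s⁻¹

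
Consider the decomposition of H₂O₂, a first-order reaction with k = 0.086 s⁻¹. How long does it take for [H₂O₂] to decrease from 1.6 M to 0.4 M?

16.12 s

Step 1: For first-order: t = ln([H₂O₂]₀/[H₂O₂])/k
Step 2: t = ln(1.6/0.4)/0.086
Step 3: t = ln(4)/0.086
Step 4: t = 1.386/0.086 = 16.12 s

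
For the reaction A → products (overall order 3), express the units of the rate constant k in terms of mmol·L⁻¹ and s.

(mmol·L⁻¹)⁻²·s⁻¹

Step 1: For overall order n, rate = k × (concentration)^n.
Step 2: Rate has units mmol·L⁻¹·s⁻¹; concentration term has units (mmol·L⁻¹)^3.
Step 3: k = rate / (concentration)^n, so units of k = (mmol·L⁻¹)^(1-3)·s⁻¹ = (mmol·L⁻¹)⁻²·s⁻¹.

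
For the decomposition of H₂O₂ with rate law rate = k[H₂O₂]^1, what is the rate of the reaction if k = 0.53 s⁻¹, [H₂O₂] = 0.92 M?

0.4876 M/s

Step 1: Identify the rate law: rate = k[H₂O₂]^1
Step 2: Substitute values: rate = 0.53 × (0.92)^1
Step 3: Calculate: rate = 0.53 × 0.92 = 0.4876 M/s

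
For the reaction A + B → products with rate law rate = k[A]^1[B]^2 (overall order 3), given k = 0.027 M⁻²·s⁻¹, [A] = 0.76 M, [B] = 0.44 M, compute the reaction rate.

0.003973 M/s

Step 1: The rate law is rate = k[A]^1[B]^2, overall order = 1+2 = 3
Step 2: Substitute values: rate = 0.027 × (0.76)^1 × (0.44)^2
Step 3: rate = 0.027 × 0.76 × 0.1936 = 0.00397267 M/s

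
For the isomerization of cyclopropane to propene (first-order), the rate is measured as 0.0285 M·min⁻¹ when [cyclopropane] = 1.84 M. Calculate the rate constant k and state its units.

0.01549 min⁻¹

Step 1: rate = k[cyclopropane]^1, so k = rate / [cyclopropane]^1.
Step 2: k = 0.0285 / (1.84)^1 = 0.0285 / 1.84.
Step 3: k = 0.01549 min⁻¹.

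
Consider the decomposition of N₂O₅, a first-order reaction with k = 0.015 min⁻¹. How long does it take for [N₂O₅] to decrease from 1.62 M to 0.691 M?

56.8 min

Step 1: For first-order: t = ln([N₂O₅]₀/[N₂O₅])/k
Step 2: t = ln(1.62/0.691)/0.015
Step 3: t = ln(2.344)/0.015
Step 4: t = 0.852/0.015 = 56.8 min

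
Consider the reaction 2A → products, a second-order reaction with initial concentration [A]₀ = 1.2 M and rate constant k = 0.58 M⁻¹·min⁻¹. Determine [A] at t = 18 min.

0.0887 M

Step 1: For a second-order reaction: 1/[A] = 1/[A]₀ + kt
Step 2: 1/[A] = 1/1.2 + 0.58 × 18
Step 3: 1/[A] = 0.8333 + 10.44 = 11.27
Step 4: [A] = 1/11.27 = 0.0887 M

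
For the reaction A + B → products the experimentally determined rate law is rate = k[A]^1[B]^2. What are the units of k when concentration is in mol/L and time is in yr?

(mol/L)⁻²·yr⁻¹

Step 1: Overall order = 1 + 2 = 3.
Step 2: rate has units mol/L·yr⁻¹; [A]^1[B]^2 has units (mol/L)^3.
Step 3: k = rate/([A]^1[B]^2), so units of k = (mol/L)^(1-3)·yr⁻¹ = (mol/L)⁻²·yr⁻¹.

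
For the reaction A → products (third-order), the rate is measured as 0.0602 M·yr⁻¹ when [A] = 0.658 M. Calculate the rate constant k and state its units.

0.2113 M⁻²·yr⁻¹

Step 1: rate = k[A]^3, so k = rate / [A]^3.
Step 2: k = 0.0602 / (0.658)^3 = 0.0602 / 0.2849.
Step 3: k = 0.2113 M⁻²·yr⁻¹.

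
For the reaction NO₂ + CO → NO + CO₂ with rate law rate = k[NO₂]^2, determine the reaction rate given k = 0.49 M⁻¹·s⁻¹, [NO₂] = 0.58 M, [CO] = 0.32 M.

0.1648 M/s

Step 1: The rate law is rate = k[NO₂]^2
Step 2: Note that the rate does not depend on [CO] (zero order in CO).
Step 3: rate = 0.49 × (0.58)^2 = 0.164836 M/s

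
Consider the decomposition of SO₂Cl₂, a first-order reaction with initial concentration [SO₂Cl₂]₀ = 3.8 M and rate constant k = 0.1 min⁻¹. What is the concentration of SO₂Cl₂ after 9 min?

1.545 M

Step 1: For a first-order reaction: [SO₂Cl₂] = [SO₂Cl₂]₀ × e^(-kt)
Step 2: [SO₂Cl₂] = 3.8 × e^(-0.1 × 9)
Step 3: [SO₂Cl₂] = 3.8 × e^(-0.9)
Step 4: [SO₂Cl₂] = 3.8 × 0.40657 = 1.545 M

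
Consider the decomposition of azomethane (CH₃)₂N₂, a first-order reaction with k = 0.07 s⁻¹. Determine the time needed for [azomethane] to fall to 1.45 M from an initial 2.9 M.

9.902 s

Step 1: For first-order: t = ln([azomethane]₀/[azomethane])/k
Step 2: t = ln(2.9/1.45)/0.07
Step 3: t = ln(2)/0.07
Step 4: t = 0.6931/0.07 = 9.902 s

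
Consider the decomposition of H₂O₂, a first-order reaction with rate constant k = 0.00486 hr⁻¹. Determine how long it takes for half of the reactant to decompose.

142.6 hr

Step 1: For a first-order reaction, t₁/₂ = ln(2)/k
Step 2: t₁/₂ = ln(2)/0.00486
Step 3: t₁/₂ = 0.6931/0.00486 = 142.6 hr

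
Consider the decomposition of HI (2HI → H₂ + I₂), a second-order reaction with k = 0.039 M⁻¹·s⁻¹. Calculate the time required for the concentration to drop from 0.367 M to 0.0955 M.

198.6 s

Step 1: For second-order: t = (1/[HI] - 1/[HI]₀)/k
Step 2: t = (1/0.0955 - 1/0.367)/0.039
Step 3: t = (10.47 - 2.725)/0.039
Step 4: t = 7.746/0.039 = 198.6 s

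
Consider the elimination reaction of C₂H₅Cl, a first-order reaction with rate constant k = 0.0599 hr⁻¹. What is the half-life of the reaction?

11.57 hr

Step 1: For a first-order reaction, t₁/₂ = ln(2)/k
Step 2: t₁/₂ = ln(2)/0.0599
Step 3: t₁/₂ = 0.6931/0.0599 = 11.57 hr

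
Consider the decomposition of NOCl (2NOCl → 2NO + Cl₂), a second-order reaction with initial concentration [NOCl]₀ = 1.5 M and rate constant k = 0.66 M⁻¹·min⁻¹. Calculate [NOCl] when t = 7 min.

0.1892 M

Step 1: For a second-order reaction: 1/[NOCl] = 1/[NOCl]₀ + kt
Step 2: 1/[NOCl] = 1/1.5 + 0.66 × 7
Step 3: 1/[NOCl] = 0.6667 + 4.62 = 5.287
Step 4: [NOCl] = 1/5.287 = 0.1892 M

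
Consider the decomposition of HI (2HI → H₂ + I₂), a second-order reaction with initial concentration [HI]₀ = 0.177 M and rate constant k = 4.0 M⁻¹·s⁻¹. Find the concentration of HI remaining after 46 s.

0.005273 M

Step 1: For a second-order reaction: 1/[HI] = 1/[HI]₀ + kt
Step 2: 1/[HI] = 1/0.177 + 4.0 × 46
Step 3: 1/[HI] = 5.65 + 184 = 189.6
Step 4: [HI] = 1/189.6 = 0.005273 M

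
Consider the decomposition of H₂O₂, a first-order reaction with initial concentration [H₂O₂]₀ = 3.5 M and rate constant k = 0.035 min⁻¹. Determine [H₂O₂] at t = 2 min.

3.263 M

Step 1: For a first-order reaction: [H₂O₂] = [H₂O₂]₀ × e^(-kt)
Step 2: [H₂O₂] = 3.5 × e^(-0.035 × 2)
Step 3: [H₂O₂] = 3.5 × e^(-0.07)
Step 4: [H₂O₂] = 3.5 × 0.932394 = 3.263 M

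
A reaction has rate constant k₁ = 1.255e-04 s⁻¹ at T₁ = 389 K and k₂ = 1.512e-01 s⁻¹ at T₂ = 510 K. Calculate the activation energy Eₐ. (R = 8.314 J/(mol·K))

96.7 kJ/mol

Step 1: Use the two-temperature Arrhenius form: ln(k₂/k₁) = -Eₐ/R × (1/T₂ - 1/T₁)
Step 2: ln(k₂/k₁) = ln(1.512e-01/1.255e-04) = ln(1204.78) = 7.09405
Step 3: 1/T₂ - 1/T₁ = 1/510 - 1/389 = -6.099098e-04 K⁻¹
Step 4: Eₐ = -R × ln(k₂/k₁) / (1/T₂ - 1/T₁) = -8.314 × 7.09405 / -6.099098e-04
Step 5: Eₐ = 9.6703e+04 J/mol = 96.7 kJ/mol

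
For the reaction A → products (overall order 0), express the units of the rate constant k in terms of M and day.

M·day⁻¹

Step 1: For overall order n, rate = k × (concentration)^n.
Step 2: Rate has units M·day⁻¹; concentration term has units M^0.
Step 3: k = rate / (concentration)^n, so units of k = M^(1-0)·day⁻¹ = M·day⁻¹.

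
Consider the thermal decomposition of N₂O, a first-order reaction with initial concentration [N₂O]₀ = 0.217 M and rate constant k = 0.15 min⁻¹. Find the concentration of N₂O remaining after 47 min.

0.0001882 M

Step 1: For a first-order reaction: [N₂O] = [N₂O]₀ × e^(-kt)
Step 2: [N₂O] = 0.217 × e^(-0.15 × 47)
Step 3: [N₂O] = 0.217 × e^(-7.05)
Step 4: [N₂O] = 0.217 × 0.000867409 = 0.0001882 M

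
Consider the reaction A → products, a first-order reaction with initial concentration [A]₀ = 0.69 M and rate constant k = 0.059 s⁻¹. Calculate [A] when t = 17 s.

0.2531 M

Step 1: For a first-order reaction: [A] = [A]₀ × e^(-kt)
Step 2: [A] = 0.69 × e^(-0.059 × 17)
Step 3: [A] = 0.69 × e^(-1.003)
Step 4: [A] = 0.69 × 0.366777 = 0.2531 M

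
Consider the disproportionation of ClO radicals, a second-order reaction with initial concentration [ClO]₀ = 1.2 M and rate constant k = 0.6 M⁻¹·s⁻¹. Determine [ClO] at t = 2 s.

0.4918 M

Step 1: For a second-order reaction: 1/[ClO] = 1/[ClO]₀ + kt
Step 2: 1/[ClO] = 1/1.2 + 0.6 × 2
Step 3: 1/[ClO] = 0.8333 + 1.2 = 2.033
Step 4: [ClO] = 1/2.033 = 0.4918 M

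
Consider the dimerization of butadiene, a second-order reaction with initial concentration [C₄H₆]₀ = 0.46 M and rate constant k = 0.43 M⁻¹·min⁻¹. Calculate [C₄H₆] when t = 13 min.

0.1288 M

Step 1: For a second-order reaction: 1/[C₄H₆] = 1/[C₄H₆]₀ + kt
Step 2: 1/[C₄H₆] = 1/0.46 + 0.43 × 13
Step 3: 1/[C₄H₆] = 2.174 + 5.59 = 7.764
Step 4: [C₄H₆] = 1/7.764 = 0.1288 M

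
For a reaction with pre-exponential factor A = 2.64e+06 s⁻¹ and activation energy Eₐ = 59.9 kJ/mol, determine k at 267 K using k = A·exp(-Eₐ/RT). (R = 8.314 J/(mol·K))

5.04e-06 s⁻¹

Step 1: Use the Arrhenius equation: k = A × exp(-Eₐ/RT)
Step 2: Convert Eₐ to J/mol: 59.9 kJ/mol = 59900 J/mol
Step 3: Calculate the exponent: -Eₐ/(RT) = -59900/(8.314 × 267) = -26.98395
Step 4: k = 2.64e+06 × exp(-26.98395)
Step 5: k = 2.64e+06 × 1.90994e-12 = 5.0422e-06 s⁻¹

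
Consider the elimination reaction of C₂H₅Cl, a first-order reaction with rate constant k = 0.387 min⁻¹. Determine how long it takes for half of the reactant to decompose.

1.791 min

Step 1: For a first-order reaction, t₁/₂ = ln(2)/k
Step 2: t₁/₂ = ln(2)/0.387
Step 3: t₁/₂ = 0.6931/0.387 = 1.791 min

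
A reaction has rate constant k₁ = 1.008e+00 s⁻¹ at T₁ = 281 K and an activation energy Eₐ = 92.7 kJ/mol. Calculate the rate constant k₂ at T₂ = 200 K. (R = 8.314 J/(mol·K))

1.058e-07 s⁻¹

Step 1: Use the two-temperature Arrhenius form: ln(k₂/k₁) = -Eₐ/R × (1/T₂ - 1/T₁)
Step 2: Convert Eₐ to J/mol: 92.7 kJ/mol = 92700 J/mol
Step 3: 1/T₂ - 1/T₁ = 1/200 - 1/281 = 1.441281e-03 K⁻¹
Step 4: ln(k₂/k₁) = -92700/8.314 × 1.441281e-03 = -16.07009
Step 5: k₂ = k₁ × exp(-16.07009) = 1.008e+00 × 1.04918e-07 = 1.058e-07 s⁻¹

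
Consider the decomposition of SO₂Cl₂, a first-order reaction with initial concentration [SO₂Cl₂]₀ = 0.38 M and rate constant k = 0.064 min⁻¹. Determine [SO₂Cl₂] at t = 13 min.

0.1654 M

Step 1: For a first-order reaction: [SO₂Cl₂] = [SO₂Cl₂]₀ × e^(-kt)
Step 2: [SO₂Cl₂] = 0.38 × e^(-0.064 × 13)
Step 3: [SO₂Cl₂] = 0.38 × e^(-0.832)
Step 4: [SO₂Cl₂] = 0.38 × 0.435178 = 0.1654 M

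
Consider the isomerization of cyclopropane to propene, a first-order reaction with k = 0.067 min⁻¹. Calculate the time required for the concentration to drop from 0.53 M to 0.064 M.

31.55 min

Step 1: For first-order: t = ln([cyclopropane]₀/[cyclopropane])/k
Step 2: t = ln(0.53/0.064)/0.067
Step 3: t = ln(8.281)/0.067
Step 4: t = 2.114/0.067 = 31.55 min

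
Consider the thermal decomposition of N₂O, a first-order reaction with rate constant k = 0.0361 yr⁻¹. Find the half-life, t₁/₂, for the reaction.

19.2 yr

Step 1: For a first-order reaction, t₁/₂ = ln(2)/k
Step 2: t₁/₂ = ln(2)/0.0361
Step 3: t₁/₂ = 0.6931/0.0361 = 19.2 yr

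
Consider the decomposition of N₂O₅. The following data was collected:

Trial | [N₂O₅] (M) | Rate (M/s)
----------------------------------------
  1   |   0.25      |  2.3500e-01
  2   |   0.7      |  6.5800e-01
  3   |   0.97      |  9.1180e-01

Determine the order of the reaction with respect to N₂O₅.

first order (1)

Step 1: Compare trials to find order n where rate₂/rate₁ = ([N₂O₅]₂/[N₂O₅]₁)^n
Step 2: rate₂/rate₁ = 6.5800e-01/2.3500e-01 = 2.8
Step 3: [N₂O₅]₂/[N₂O₅]₁ = 0.7/0.25 = 2.8
Step 4: n = ln(2.8)/ln(2.8) = 1.00 ≈ 1
Step 5: The reaction is first order in N₂O₅.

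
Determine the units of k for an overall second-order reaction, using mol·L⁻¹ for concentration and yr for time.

(mol·L⁻¹)⁻¹·yr⁻¹

Step 1: For overall order n, rate = k × (concentration)^n.
Step 2: Rate has units mol·L⁻¹·yr⁻¹; concentration term has units (mol·L⁻¹)^2.
Step 3: k = rate / (concentration)^n, so units of k = (mol·L⁻¹)^(1-2)·yr⁻¹ = (mol·L⁻¹)⁻¹·yr⁻¹.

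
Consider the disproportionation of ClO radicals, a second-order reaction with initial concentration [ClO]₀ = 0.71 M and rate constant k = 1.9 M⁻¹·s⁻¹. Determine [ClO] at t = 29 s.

0.0177 M

Step 1: For a second-order reaction: 1/[ClO] = 1/[ClO]₀ + kt
Step 2: 1/[ClO] = 1/0.71 + 1.9 × 29
Step 3: 1/[ClO] = 1.408 + 55.1 = 56.51
Step 4: [ClO] = 1/56.51 = 0.0177 M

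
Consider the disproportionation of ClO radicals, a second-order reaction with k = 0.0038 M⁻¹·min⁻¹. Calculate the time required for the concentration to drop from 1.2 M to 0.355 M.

522 min

Step 1: For second-order: t = (1/[ClO] - 1/[ClO]₀)/k
Step 2: t = (1/0.355 - 1/1.2)/0.0038
Step 3: t = (2.817 - 0.8333)/0.0038
Step 4: t = 1.984/0.0038 = 522 min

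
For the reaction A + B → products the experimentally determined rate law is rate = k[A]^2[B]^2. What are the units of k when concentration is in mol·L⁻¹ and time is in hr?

(mol·L⁻¹)⁻³·hr⁻¹

Step 1: Overall order = 2 + 2 = 4.
Step 2: rate has units mol·L⁻¹·hr⁻¹; [A]^2[B]^2 has units (mol·L⁻¹)^4.
Step 3: k = rate/([A]^2[B]^2), so units of k = (mol·L⁻¹)^(1-4)·hr⁻¹ = (mol·L⁻¹)⁻³·hr⁻¹.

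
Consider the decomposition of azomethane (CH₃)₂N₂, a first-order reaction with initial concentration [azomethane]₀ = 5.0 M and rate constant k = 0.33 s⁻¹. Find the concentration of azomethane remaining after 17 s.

0.01831 M

Step 1: For a first-order reaction: [azomethane] = [azomethane]₀ × e^(-kt)
Step 2: [azomethane] = 5.0 × e^(-0.33 × 17)
Step 3: [azomethane] = 5.0 × e^(-5.61)
Step 4: [azomethane] = 5.0 × 0.00366107 = 0.01831 M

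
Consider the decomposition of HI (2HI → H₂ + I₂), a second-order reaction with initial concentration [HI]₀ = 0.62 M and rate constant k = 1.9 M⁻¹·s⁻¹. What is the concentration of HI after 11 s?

0.04442 M

Step 1: For a second-order reaction: 1/[HI] = 1/[HI]₀ + kt
Step 2: 1/[HI] = 1/0.62 + 1.9 × 11
Step 3: 1/[HI] = 1.613 + 20.9 = 22.51
Step 4: [HI] = 1/22.51 = 0.04442 M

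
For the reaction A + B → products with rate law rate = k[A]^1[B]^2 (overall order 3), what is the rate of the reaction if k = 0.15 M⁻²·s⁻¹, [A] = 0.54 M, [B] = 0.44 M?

0.01568 M/s

Step 1: The rate law is rate = k[A]^1[B]^2, overall order = 1+2 = 3
Step 2: Substitute values: rate = 0.15 × (0.54)^1 × (0.44)^2
Step 3: rate = 0.15 × 0.54 × 0.1936 = 0.0156816 M/s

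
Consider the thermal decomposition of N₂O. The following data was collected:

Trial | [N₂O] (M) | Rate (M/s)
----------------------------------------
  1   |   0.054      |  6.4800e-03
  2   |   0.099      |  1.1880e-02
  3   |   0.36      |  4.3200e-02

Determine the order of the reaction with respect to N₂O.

first order (1)

Step 1: Compare trials to find order n where rate₂/rate₁ = ([N₂O]₂/[N₂O]₁)^n
Step 2: rate₂/rate₁ = 1.1880e-02/6.4800e-03 = 1.833
Step 3: [N₂O]₂/[N₂O]₁ = 0.099/0.054 = 1.833
Step 4: n = ln(1.833)/ln(1.833) = 1.00 ≈ 1
Step 5: The reaction is first order in N₂O.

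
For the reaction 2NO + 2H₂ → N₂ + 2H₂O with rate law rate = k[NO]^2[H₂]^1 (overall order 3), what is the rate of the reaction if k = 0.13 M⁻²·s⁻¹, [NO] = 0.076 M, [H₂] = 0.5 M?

0.0003754 M/s

Step 1: The rate law is rate = k[NO]^2[H₂]^1, overall order = 2+1 = 3
Step 2: Substitute values: rate = 0.13 × (0.076)^2 × (0.5)^1
Step 3: rate = 0.13 × 0.005776 × 0.5 = 0.00037544 M/s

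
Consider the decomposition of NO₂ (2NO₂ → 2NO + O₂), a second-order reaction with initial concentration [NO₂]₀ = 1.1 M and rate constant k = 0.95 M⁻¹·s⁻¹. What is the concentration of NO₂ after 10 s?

0.09607 M

Step 1: For a second-order reaction: 1/[NO₂] = 1/[NO₂]₀ + kt
Step 2: 1/[NO₂] = 1/1.1 + 0.95 × 10
Step 3: 1/[NO₂] = 0.9091 + 9.5 = 10.41
Step 4: [NO₂] = 1/10.41 = 0.09607 M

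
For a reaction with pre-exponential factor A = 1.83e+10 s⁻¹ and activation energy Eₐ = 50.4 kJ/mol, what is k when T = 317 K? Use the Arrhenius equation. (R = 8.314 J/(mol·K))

9.06e+01 s⁻¹

Step 1: Use the Arrhenius equation: k = A × exp(-Eₐ/RT)
Step 2: Convert Eₐ to J/mol: 50.4 kJ/mol = 50400 J/mol
Step 3: Calculate the exponent: -Eₐ/(RT) = -50400/(8.314 × 317) = -19.12323
Step 4: k = 1.83e+10 × exp(-19.12323)
Step 5: k = 1.83e+10 × 4.95321e-09 = 9.0644e+01 s⁻¹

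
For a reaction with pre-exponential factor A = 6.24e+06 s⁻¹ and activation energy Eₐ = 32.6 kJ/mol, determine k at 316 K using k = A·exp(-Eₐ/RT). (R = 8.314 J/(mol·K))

2.55e+01 s⁻¹

Step 1: Use the Arrhenius equation: k = A × exp(-Eₐ/RT)
Step 2: Convert Eₐ to J/mol: 32.6 kJ/mol = 32600 J/mol
Step 3: Calculate the exponent: -Eₐ/(RT) = -32600/(8.314 × 316) = -12.40853
Step 4: k = 6.24e+06 × exp(-12.40853)
Step 5: k = 6.24e+06 × 4.08361e-06 = 2.5482e+01 s⁻¹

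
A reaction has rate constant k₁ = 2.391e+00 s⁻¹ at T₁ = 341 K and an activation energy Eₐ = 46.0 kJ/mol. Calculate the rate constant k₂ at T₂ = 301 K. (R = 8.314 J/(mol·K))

2.768e-01 s⁻¹

Step 1: Use the two-temperature Arrhenius form: ln(k₂/k₁) = -Eₐ/R × (1/T₂ - 1/T₁)
Step 2: Convert Eₐ to J/mol: 46.0 kJ/mol = 46000 J/mol
Step 3: 1/T₂ - 1/T₁ = 1/301 - 1/341 = 3.897078e-04 K⁻¹
Step 4: ln(k₂/k₁) = -46000/8.314 × 3.897078e-04 = -2.15619
Step 5: k₂ = k₁ × exp(-2.15619) = 2.391e+00 × 1.15765e-01 = 2.768e-01 s⁻¹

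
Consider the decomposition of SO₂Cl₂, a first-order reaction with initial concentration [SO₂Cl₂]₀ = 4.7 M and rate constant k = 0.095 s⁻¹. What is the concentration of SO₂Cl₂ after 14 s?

1.243 M

Step 1: For a first-order reaction: [SO₂Cl₂] = [SO₂Cl₂]₀ × e^(-kt)
Step 2: [SO₂Cl₂] = 4.7 × e^(-0.095 × 14)
Step 3: [SO₂Cl₂] = 4.7 × e^(-1.33)
Step 4: [SO₂Cl₂] = 4.7 × 0.264477 = 1.243 M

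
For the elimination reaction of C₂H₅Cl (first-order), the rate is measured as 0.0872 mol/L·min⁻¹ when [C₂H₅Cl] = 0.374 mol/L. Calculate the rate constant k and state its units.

0.2332 min⁻¹

Step 1: rate = k[C₂H₅Cl]^1, so k = rate / [C₂H₅Cl]^1.
Step 2: k = 0.0872 / (0.374)^1 = 0.0872 / 0.374.
Step 3: k = 0.2332 min⁻¹.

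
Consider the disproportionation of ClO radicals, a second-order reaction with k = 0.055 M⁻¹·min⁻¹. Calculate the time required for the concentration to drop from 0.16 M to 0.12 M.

37.88 min

Step 1: For second-order: t = (1/[ClO] - 1/[ClO]₀)/k
Step 2: t = (1/0.12 - 1/0.16)/0.055
Step 3: t = (8.333 - 6.25)/0.055
Step 4: t = 2.083/0.055 = 37.88 min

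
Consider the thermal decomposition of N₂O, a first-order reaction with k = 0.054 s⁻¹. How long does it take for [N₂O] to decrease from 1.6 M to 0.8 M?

12.84 s

Step 1: For first-order: t = ln([N₂O]₀/[N₂O])/k
Step 2: t = ln(1.6/0.8)/0.054
Step 3: t = ln(2)/0.054
Step 4: t = 0.6931/0.054 = 12.84 s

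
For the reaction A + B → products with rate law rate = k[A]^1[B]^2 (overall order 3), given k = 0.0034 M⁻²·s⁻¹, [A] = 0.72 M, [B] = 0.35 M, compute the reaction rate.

0.0002999 M/s

Step 1: The rate law is rate = k[A]^1[B]^2, overall order = 1+2 = 3
Step 2: Substitute values: rate = 0.0034 × (0.72)^1 × (0.35)^2
Step 3: rate = 0.0034 × 0.72 × 0.1225 = 0.00029988 M/s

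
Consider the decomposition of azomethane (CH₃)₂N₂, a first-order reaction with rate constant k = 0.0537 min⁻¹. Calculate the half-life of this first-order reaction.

12.91 min

Step 1: For a first-order reaction, t₁/₂ = ln(2)/k
Step 2: t₁/₂ = ln(2)/0.0537
Step 3: t₁/₂ = 0.6931/0.0537 = 12.91 min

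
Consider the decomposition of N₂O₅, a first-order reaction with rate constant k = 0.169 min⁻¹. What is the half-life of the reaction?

4.101 min

Step 1: For a first-order reaction, t₁/₂ = ln(2)/k
Step 2: t₁/₂ = ln(2)/0.169
Step 3: t₁/₂ = 0.6931/0.169 = 4.101 min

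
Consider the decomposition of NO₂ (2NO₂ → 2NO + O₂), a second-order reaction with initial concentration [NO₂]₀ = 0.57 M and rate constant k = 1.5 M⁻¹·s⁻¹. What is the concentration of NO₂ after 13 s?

0.04705 M

Step 1: For a second-order reaction: 1/[NO₂] = 1/[NO₂]₀ + kt
Step 2: 1/[NO₂] = 1/0.57 + 1.5 × 13
Step 3: 1/[NO₂] = 1.754 + 19.5 = 21.25
Step 4: [NO₂] = 1/21.25 = 0.04705 M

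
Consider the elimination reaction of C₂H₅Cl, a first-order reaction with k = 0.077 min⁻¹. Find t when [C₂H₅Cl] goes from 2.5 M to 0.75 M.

15.64 min

Step 1: For first-order: t = ln([C₂H₅Cl]₀/[C₂H₅Cl])/k
Step 2: t = ln(2.5/0.75)/0.077
Step 3: t = ln(3.333)/0.077
Step 4: t = 1.204/0.077 = 15.64 min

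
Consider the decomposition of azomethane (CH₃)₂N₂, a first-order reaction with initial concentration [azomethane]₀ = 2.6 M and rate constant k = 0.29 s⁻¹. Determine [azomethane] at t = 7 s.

0.3415 M

Step 1: For a first-order reaction: [azomethane] = [azomethane]₀ × e^(-kt)
Step 2: [azomethane] = 2.6 × e^(-0.29 × 7)
Step 3: [azomethane] = 2.6 × e^(-2.03)
Step 4: [azomethane] = 2.6 × 0.131336 = 0.3415 M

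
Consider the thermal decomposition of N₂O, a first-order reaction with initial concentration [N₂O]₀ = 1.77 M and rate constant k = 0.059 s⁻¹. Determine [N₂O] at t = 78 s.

0.01776 M

Step 1: For a first-order reaction: [N₂O] = [N₂O]₀ × e^(-kt)
Step 2: [N₂O] = 1.77 × e^(-0.059 × 78)
Step 3: [N₂O] = 1.77 × e^(-4.602)
Step 4: [N₂O] = 1.77 × 0.0100318 = 0.01776 M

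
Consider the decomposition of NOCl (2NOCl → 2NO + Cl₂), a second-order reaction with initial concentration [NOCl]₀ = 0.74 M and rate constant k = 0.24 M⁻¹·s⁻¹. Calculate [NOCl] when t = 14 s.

0.2123 M

Step 1: For a second-order reaction: 1/[NOCl] = 1/[NOCl]₀ + kt
Step 2: 1/[NOCl] = 1/0.74 + 0.24 × 14
Step 3: 1/[NOCl] = 1.351 + 3.36 = 4.711
Step 4: [NOCl] = 1/4.711 = 0.2123 M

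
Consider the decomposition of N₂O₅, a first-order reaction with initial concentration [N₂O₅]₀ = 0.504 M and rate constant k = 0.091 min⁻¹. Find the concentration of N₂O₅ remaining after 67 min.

0.001134 M

Step 1: For a first-order reaction: [N₂O₅] = [N₂O₅]₀ × e^(-kt)
Step 2: [N₂O₅] = 0.504 × e^(-0.091 × 67)
Step 3: [N₂O₅] = 0.504 × e^(-6.097)
Step 4: [N₂O₅] = 0.504 × 0.00224961 = 0.001134 M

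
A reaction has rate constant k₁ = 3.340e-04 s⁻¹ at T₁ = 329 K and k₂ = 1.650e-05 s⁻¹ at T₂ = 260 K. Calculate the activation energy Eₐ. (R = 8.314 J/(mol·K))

31.0 kJ/mol

Step 1: Use the two-temperature Arrhenius form: ln(k₂/k₁) = -Eₐ/R × (1/T₂ - 1/T₁)
Step 2: ln(k₂/k₁) = ln(1.650e-05/3.340e-04) = ln(0.0494012) = -3.00778
Step 3: 1/T₂ - 1/T₁ = 1/260 - 1/329 = 8.066402e-04 K⁻¹
Step 4: Eₐ = -R × ln(k₂/k₁) / (1/T₂ - 1/T₁) = -8.314 × -3.00778 / 8.066402e-04
Step 5: Eₐ = 3.1001e+04 J/mol = 31.0 kJ/mol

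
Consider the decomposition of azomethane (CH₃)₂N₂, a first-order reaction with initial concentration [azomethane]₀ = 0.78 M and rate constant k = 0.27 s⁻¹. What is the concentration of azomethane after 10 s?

0.05242 M

Step 1: For a first-order reaction: [azomethane] = [azomethane]₀ × e^(-kt)
Step 2: [azomethane] = 0.78 × e^(-0.27 × 10)
Step 3: [azomethane] = 0.78 × e^(-2.7)
Step 4: [azomethane] = 0.78 × 0.0672055 = 0.05242 M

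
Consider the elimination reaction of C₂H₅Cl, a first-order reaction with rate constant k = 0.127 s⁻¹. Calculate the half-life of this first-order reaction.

5.458 s

Step 1: For a first-order reaction, t₁/₂ = ln(2)/k
Step 2: t₁/₂ = ln(2)/0.127
Step 3: t₁/₂ = 0.6931/0.127 = 5.458 s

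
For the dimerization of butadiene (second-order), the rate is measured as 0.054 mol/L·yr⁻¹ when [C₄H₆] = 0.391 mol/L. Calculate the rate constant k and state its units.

0.3532 (mol/L)⁻¹·yr⁻¹

Step 1: rate = k[C₄H₆]^2, so k = rate / [C₄H₆]^2.
Step 2: k = 0.054 / (0.391)^2 = 0.054 / 0.1529.
Step 3: k = 0.3532 (mol/L)⁻¹·yr⁻¹.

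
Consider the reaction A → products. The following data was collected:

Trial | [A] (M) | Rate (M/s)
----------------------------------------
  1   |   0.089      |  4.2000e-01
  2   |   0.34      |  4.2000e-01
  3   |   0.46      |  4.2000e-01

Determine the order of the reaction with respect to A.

zeroth order (0)

Step 1: Compare trials - when concentration changes, rate stays constant.
Step 2: rate₂/rate₁ = 4.2000e-01/4.2000e-01 = 1
Step 3: [A]₂/[A]₁ = 0.34/0.089 = 3.82
Step 4: Since rate ratio ≈ (conc ratio)^0, the reaction is zeroth order.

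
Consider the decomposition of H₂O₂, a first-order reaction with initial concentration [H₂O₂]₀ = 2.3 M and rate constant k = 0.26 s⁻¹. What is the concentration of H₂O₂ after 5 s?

0.6268 M

Step 1: For a first-order reaction: [H₂O₂] = [H₂O₂]₀ × e^(-kt)
Step 2: [H₂O₂] = 2.3 × e^(-0.26 × 5)
Step 3: [H₂O₂] = 2.3 × e^(-1.3)
Step 4: [H₂O₂] = 2.3 × 0.272532 = 0.6268 M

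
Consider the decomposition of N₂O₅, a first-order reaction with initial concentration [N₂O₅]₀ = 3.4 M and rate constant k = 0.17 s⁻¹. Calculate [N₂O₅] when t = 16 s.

0.224 M

Step 1: For a first-order reaction: [N₂O₅] = [N₂O₅]₀ × e^(-kt)
Step 2: [N₂O₅] = 3.4 × e^(-0.17 × 16)
Step 3: [N₂O₅] = 3.4 × e^(-2.72)
Step 4: [N₂O₅] = 3.4 × 0.0658748 = 0.224 M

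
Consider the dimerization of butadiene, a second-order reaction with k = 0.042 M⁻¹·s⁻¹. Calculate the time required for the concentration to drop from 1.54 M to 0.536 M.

28.96 s

Step 1: For second-order: t = (1/[C₄H₆] - 1/[C₄H₆]₀)/k
Step 2: t = (1/0.536 - 1/1.54)/0.042
Step 3: t = (1.866 - 0.6494)/0.042
Step 4: t = 1.216/0.042 = 28.96 s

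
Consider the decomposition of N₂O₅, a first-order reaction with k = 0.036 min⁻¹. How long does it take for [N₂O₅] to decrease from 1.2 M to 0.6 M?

19.25 min

Step 1: For first-order: t = ln([N₂O₅]₀/[N₂O₅])/k
Step 2: t = ln(1.2/0.6)/0.036
Step 3: t = ln(2)/0.036
Step 4: t = 0.6931/0.036 = 19.25 min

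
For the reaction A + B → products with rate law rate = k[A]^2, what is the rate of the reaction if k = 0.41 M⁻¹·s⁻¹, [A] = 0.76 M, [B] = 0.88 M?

0.2368 M/s

Step 1: The rate law is rate = k[A]^2
Step 2: Note that the rate does not depend on [B] (zero order in B).
Step 3: rate = 0.41 × (0.76)^2 = 0.236816 M/s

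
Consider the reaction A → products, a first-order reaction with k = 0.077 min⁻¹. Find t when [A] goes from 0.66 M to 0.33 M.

9.002 min

Step 1: For first-order: t = ln([A]₀/[A])/k
Step 2: t = ln(0.66/0.33)/0.077
Step 3: t = ln(2)/0.077
Step 4: t = 0.6931/0.077 = 9.002 min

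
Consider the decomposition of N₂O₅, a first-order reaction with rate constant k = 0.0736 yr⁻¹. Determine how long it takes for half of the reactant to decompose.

9.418 yr

Step 1: For a first-order reaction, t₁/₂ = ln(2)/k
Step 2: t₁/₂ = ln(2)/0.0736
Step 3: t₁/₂ = 0.6931/0.0736 = 9.418 yr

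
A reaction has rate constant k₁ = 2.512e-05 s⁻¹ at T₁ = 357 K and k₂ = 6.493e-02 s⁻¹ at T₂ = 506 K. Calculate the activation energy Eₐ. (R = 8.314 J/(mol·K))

79.2 kJ/mol

Step 1: Use the two-temperature Arrhenius form: ln(k₂/k₁) = -Eₐ/R × (1/T₂ - 1/T₁)
Step 2: ln(k₂/k₁) = ln(6.493e-02/2.512e-05) = ln(2584.79) = 7.8574
Step 3: 1/T₂ - 1/T₁ = 1/506 - 1/357 = -8.248359e-04 K⁻¹
Step 4: Eₐ = -R × ln(k₂/k₁) / (1/T₂ - 1/T₁) = -8.314 × 7.8574 / -8.248359e-04
Step 5: Eₐ = 7.9199e+04 J/mol = 79.2 kJ/mol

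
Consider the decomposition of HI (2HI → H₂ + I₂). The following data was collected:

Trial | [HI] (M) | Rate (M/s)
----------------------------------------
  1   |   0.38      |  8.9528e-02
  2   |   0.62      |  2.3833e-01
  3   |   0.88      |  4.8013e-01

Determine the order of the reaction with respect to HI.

second order (2)

Step 1: Compare trials to find order n where rate₂/rate₁ = ([HI]₂/[HI]₁)^n
Step 2: rate₂/rate₁ = 2.3833e-01/8.9528e-02 = 2.662
Step 3: [HI]₂/[HI]₁ = 0.62/0.38 = 1.632
Step 4: n = ln(2.662)/ln(1.632) = 2.00 ≈ 2
Step 5: The reaction is second order in HI.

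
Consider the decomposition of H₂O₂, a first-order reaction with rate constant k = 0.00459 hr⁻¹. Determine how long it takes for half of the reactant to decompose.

151 hr

Step 1: For a first-order reaction, t₁/₂ = ln(2)/k
Step 2: t₁/₂ = ln(2)/0.00459
Step 3: t₁/₂ = 0.6931/0.00459 = 151 hr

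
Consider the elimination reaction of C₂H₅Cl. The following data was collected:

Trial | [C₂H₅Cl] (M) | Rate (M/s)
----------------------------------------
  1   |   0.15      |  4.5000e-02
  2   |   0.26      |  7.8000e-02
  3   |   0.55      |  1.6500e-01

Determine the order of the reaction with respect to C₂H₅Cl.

first order (1)

Step 1: Compare trials to find order n where rate₂/rate₁ = ([C₂H₅Cl]₂/[C₂H₅Cl]₁)^n
Step 2: rate₂/rate₁ = 7.8000e-02/4.5000e-02 = 1.733
Step 3: [C₂H₅Cl]₂/[C₂H₅Cl]₁ = 0.26/0.15 = 1.733
Step 4: n = ln(1.733)/ln(1.733) = 1.00 ≈ 1
Step 5: The reaction is first order in C₂H₅Cl.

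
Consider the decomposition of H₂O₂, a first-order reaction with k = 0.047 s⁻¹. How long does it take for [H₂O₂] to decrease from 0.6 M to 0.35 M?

11.47 s

Step 1: For first-order: t = ln([H₂O₂]₀/[H₂O₂])/k
Step 2: t = ln(0.6/0.35)/0.047
Step 3: t = ln(1.714)/0.047
Step 4: t = 0.539/0.047 = 11.47 s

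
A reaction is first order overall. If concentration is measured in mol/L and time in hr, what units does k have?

hr⁻¹

Step 1: For overall order n, rate = k × (concentration)^n.
Step 2: Rate has units mol/L·hr⁻¹; concentration term has units (mol/L)^1.
Step 3: k = rate / (concentration)^n, so units of k = (mol/L)^(1-1)·hr⁻¹ = hr⁻¹.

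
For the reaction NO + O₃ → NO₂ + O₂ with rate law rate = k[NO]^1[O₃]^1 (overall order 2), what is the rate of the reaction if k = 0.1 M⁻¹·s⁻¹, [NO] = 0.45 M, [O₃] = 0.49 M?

0.02205 M/s

Step 1: The rate law is rate = k[NO]^1[O₃]^1, overall order = 1+1 = 2
Step 2: Substitute values: rate = 0.1 × (0.45)^1 × (0.49)^1
Step 3: rate = 0.1 × 0.45 × 0.49 = 0.02205 M/s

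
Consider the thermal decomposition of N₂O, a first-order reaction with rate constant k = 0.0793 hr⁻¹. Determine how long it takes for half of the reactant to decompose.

8.741 hr

Step 1: For a first-order reaction, t₁/₂ = ln(2)/k
Step 2: t₁/₂ = ln(2)/0.0793
Step 3: t₁/₂ = 0.6931/0.0793 = 8.741 hr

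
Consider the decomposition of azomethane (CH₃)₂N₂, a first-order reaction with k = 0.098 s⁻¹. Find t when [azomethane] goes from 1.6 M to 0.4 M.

14.15 s

Step 1: For first-order: t = ln([azomethane]₀/[azomethane])/k
Step 2: t = ln(1.6/0.4)/0.098
Step 3: t = ln(4)/0.098
Step 4: t = 1.386/0.098 = 14.15 s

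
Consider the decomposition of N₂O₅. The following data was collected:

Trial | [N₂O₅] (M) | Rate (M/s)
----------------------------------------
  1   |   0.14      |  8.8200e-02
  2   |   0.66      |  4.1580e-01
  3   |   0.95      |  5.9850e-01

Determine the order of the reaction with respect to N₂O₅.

first order (1)

Step 1: Compare trials to find order n where rate₂/rate₁ = ([N₂O₅]₂/[N₂O₅]₁)^n
Step 2: rate₂/rate₁ = 4.1580e-01/8.8200e-02 = 4.714
Step 3: [N₂O₅]₂/[N₂O₅]₁ = 0.66/0.14 = 4.714
Step 4: n = ln(4.714)/ln(4.714) = 1.00 ≈ 1
Step 5: The reaction is first order in N₂O₅.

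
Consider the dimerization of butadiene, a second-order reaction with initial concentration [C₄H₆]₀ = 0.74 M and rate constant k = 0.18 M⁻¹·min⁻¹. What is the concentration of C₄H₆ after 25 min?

0.1709 M

Step 1: For a second-order reaction: 1/[C₄H₆] = 1/[C₄H₆]₀ + kt
Step 2: 1/[C₄H₆] = 1/0.74 + 0.18 × 25
Step 3: 1/[C₄H₆] = 1.351 + 4.5 = 5.851
Step 4: [C₄H₆] = 1/5.851 = 0.1709 M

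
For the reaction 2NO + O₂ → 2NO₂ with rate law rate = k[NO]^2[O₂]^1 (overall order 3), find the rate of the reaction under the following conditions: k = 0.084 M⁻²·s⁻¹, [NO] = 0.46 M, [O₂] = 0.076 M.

0.001351 M/s

Step 1: The rate law is rate = k[NO]^2[O₂]^1, overall order = 2+1 = 3
Step 2: Substitute values: rate = 0.084 × (0.46)^2 × (0.076)^1
Step 3: rate = 0.084 × 0.2116 × 0.076 = 0.00135085 M/s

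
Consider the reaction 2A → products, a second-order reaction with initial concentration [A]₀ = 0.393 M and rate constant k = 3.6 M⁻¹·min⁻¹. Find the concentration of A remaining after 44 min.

0.006213 M

Step 1: For a second-order reaction: 1/[A] = 1/[A]₀ + kt
Step 2: 1/[A] = 1/0.393 + 3.6 × 44
Step 3: 1/[A] = 2.545 + 158.4 = 160.9
Step 4: [A] = 1/160.9 = 0.006213 M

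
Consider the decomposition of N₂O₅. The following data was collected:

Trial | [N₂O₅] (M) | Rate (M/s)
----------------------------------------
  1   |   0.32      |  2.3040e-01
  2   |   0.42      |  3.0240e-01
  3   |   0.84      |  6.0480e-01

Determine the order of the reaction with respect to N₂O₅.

first order (1)

Step 1: Compare trials to find order n where rate₂/rate₁ = ([N₂O₅]₂/[N₂O₅]₁)^n
Step 2: rate₂/rate₁ = 3.0240e-01/2.3040e-01 = 1.312
Step 3: [N₂O₅]₂/[N₂O₅]₁ = 0.42/0.32 = 1.312
Step 4: n = ln(1.312)/ln(1.312) = 1.00 ≈ 1
Step 5: The reaction is first order in N₂O₅.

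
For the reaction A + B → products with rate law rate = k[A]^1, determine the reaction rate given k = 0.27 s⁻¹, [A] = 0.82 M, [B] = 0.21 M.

0.2214 M/s

Step 1: The rate law is rate = k[A]^1
Step 2: Note that the rate does not depend on [B] (zero order in B).
Step 3: rate = 0.27 × (0.82)^1 = 0.2214 M/s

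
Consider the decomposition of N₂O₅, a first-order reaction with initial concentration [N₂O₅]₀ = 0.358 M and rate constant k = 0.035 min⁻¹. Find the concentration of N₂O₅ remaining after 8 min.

0.2706 M

Step 1: For a first-order reaction: [N₂O₅] = [N₂O₅]₀ × e^(-kt)
Step 2: [N₂O₅] = 0.358 × e^(-0.035 × 8)
Step 3: [N₂O₅] = 0.358 × e^(-0.28)
Step 4: [N₂O₅] = 0.358 × 0.755784 = 0.2706 M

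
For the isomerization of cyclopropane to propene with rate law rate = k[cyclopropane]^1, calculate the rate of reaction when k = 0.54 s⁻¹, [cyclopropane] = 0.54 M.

0.2916 M/s

Step 1: Identify the rate law: rate = k[cyclopropane]^1
Step 2: Substitute values: rate = 0.54 × (0.54)^1
Step 3: Calculate: rate = 0.54 × 0.54 = 0.2916 M/s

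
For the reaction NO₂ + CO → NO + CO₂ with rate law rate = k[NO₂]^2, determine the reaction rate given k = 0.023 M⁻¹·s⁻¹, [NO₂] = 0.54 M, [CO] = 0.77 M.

0.006707 M/s

Step 1: The rate law is rate = k[NO₂]^2
Step 2: Note that the rate does not depend on [CO] (zero order in CO).
Step 3: rate = 0.023 × (0.54)^2 = 0.0067068 M/s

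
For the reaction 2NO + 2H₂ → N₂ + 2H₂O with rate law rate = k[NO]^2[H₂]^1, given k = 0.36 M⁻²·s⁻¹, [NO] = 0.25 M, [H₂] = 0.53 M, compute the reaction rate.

0.01192 M/s

Step 1: The rate law is rate = k[NO]^2[H₂]^1
Step 2: Substitute: rate = 0.36 × (0.25)^2 × (0.53)^1
Step 3: rate = 0.36 × 0.0625 × 0.53 = 0.011925 M/s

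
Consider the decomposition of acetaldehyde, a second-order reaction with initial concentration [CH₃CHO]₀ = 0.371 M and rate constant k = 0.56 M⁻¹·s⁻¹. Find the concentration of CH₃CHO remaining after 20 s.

0.07197 M

Step 1: For a second-order reaction: 1/[CH₃CHO] = 1/[CH₃CHO]₀ + kt
Step 2: 1/[CH₃CHO] = 1/0.371 + 0.56 × 20
Step 3: 1/[CH₃CHO] = 2.695 + 11.2 = 13.9
Step 4: [CH₃CHO] = 1/13.9 = 0.07197 M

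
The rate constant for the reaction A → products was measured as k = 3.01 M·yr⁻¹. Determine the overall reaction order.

zeroth order (0)

Step 1: The units of k for an nth-order reaction are (concentration)^(1-n)·(time)⁻¹.
Step 2: Here k has units M·yr⁻¹, so the concentration exponent is 1.
Step 3: 1 - n = 1 ⇒ n = 0. The reaction is zeroth order.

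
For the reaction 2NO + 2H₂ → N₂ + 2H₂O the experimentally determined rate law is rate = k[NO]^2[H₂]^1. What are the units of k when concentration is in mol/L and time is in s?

(mol/L)⁻²·s⁻¹

Step 1: Overall order = 2 + 1 = 3.
Step 2: rate has units mol/L·s⁻¹; [NO]^2[H₂]^1 has units (mol/L)^3.
Step 3: k = rate/([NO]^2[H₂]^1), so units of k = (mol/L)^(1-3)·s⁻¹ = (mol/L)⁻²·s⁻¹.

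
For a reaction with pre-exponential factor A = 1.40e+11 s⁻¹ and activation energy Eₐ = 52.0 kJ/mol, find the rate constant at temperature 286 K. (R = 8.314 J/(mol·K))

4.45e+01 s⁻¹

Step 1: Use the Arrhenius equation: k = A × exp(-Eₐ/RT)
Step 2: Convert Eₐ to J/mol: 52.0 kJ/mol = 52000 J/mol
Step 3: Calculate the exponent: -Eₐ/(RT) = -52000/(8.314 × 286) = -21.86892
Step 4: k = 1.40e+11 × exp(-21.86892)
Step 5: k = 1.40e+11 × 3.18016e-10 = 4.4522e+01 s⁻¹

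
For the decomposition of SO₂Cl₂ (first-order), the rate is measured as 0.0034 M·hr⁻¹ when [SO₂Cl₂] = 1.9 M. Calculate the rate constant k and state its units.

0.001789 hr⁻¹

Step 1: rate = k[SO₂Cl₂]^1, so k = rate / [SO₂Cl₂]^1.
Step 2: k = 0.0034 / (1.9)^1 = 0.0034 / 1.9.
Step 3: k = 0.001789 hr⁻¹.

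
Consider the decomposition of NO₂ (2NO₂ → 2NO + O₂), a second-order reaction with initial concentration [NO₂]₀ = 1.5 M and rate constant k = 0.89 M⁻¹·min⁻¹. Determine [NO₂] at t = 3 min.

0.2997 M

Step 1: For a second-order reaction: 1/[NO₂] = 1/[NO₂]₀ + kt
Step 2: 1/[NO₂] = 1/1.5 + 0.89 × 3
Step 3: 1/[NO₂] = 0.6667 + 2.67 = 3.337
Step 4: [NO₂] = 1/3.337 = 0.2997 M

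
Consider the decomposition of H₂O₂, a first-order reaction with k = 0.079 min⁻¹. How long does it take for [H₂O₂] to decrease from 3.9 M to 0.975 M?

17.55 min

Step 1: For first-order: t = ln([H₂O₂]₀/[H₂O₂])/k
Step 2: t = ln(3.9/0.975)/0.079
Step 3: t = ln(4)/0.079
Step 4: t = 1.386/0.079 = 17.55 min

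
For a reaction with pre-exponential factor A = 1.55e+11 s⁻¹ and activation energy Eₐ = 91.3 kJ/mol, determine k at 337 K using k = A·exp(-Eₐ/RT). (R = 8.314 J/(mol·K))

1.09e-03 s⁻¹

Step 1: Use the Arrhenius equation: k = A × exp(-Eₐ/RT)
Step 2: Convert Eₐ to J/mol: 91.3 kJ/mol = 91300 J/mol
Step 3: Calculate the exponent: -Eₐ/(RT) = -91300/(8.314 × 337) = -32.58599
Step 4: k = 1.55e+11 × exp(-32.58599)
Step 5: k = 1.55e+11 × 7.04830e-15 = 1.0925e-03 s⁻¹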